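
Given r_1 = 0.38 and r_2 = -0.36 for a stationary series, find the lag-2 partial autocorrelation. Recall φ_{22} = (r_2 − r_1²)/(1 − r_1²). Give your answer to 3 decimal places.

φ_{22} = (r_2 − r_1²) / (1 − r_1²)
r_1² = (0.38)² = 0.1444
Numerator = -0.36 − 0.1444 = -0.5044; denominator = 1 − 0.1444 = 0.8556
φ_{22} = -0.5044 / 0.8556 = -0.590

-0.590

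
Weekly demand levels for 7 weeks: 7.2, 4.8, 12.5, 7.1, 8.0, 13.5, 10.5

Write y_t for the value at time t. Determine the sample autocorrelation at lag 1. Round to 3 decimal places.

Mean ȳ = (7.2 + 4.8 + 12.5 + 7.1 + 8.0 + 13.5 + 10.5)/7 = 9.0857
Deviations from mean: -1.8857, -4.2857, 3.4143, -1.9857, -1.0857, 4.4143, 1.4143
Σ(y_t−ȳ)(y_{t+1}−ȳ) = (8.0816) + (-14.6327) + (-6.7798) + (2.1559) + (-4.7927) + (6.2431) = -9.7245
Denominator Σ(y_t−ȳ)² = 60.1886
r_1 = -9.7245 / 60.1886 = -0.162

-0.162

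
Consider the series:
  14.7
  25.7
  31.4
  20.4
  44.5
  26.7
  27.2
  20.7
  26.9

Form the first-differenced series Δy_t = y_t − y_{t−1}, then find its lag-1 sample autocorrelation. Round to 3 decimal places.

First differences Δy: 11.0, 5.7, -11.0, 24.1, -17.8, 0.5, -6.5, 6.2
Mean of differences = 1.5250
Numerator Σ(Δy_t−Δȳ)(Δy_{t+1}−Δȳ) = -741.2306
Denominator Σ(Δy_t−Δȳ)² = 1234.4750
r_1(Δy) = -741.2306 / 1234.4750 = -0.600

-0.600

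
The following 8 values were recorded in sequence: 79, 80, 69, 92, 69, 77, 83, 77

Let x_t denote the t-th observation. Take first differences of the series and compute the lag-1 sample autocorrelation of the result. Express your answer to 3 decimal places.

First differences Δx: 1, -11, 23, -23, 8, 6, -6
Mean of differences = -0.2857
Numerator Σ(Δx_t−Δx̄)(Δx_{t+1}−Δx̄) = -964.2245
Denominator Σ(Δx_t−Δx̄)² = 1315.4286
r_1(Δx) = -964.2245 / 1315.4286 = -0.733

-0.733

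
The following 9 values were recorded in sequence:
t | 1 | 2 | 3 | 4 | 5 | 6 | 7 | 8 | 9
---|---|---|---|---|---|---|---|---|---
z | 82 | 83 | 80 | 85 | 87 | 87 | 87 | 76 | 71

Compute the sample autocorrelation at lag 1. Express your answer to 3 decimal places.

0.378

Mean z̄ = (82 + 83 + 80 + 85 + 87 + 87 + 87 + 76 + 71)/9 = 82.0000
Numerator Σ_{t=1}^{8}(z_t−z̄)(z_{t+1}−z̄) = 93.0000
Denominator Σ(z_t−z̄)² = 246.0000
r_1 = 93.0000 / 246.0000 = 0.378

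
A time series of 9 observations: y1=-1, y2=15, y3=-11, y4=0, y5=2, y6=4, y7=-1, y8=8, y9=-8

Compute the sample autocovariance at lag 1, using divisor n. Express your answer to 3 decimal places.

Mean ȳ = (-1 + 15 − 11 + 0 + 2 + 4 − 1 + 8 − 8)/9 = 0.8889
Σ_{t=1}^{8}(y_t−ȳ)(y_{t+1}−ȳ) = -263.9012
γ_1 = -263.9012 / 9 = -29.322

-29.322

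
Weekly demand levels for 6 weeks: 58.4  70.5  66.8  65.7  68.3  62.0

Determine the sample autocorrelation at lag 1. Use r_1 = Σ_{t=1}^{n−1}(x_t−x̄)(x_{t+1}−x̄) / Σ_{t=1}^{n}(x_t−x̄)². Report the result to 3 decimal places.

-0.371

Mean x̄ = (58.4 + 70.5 + 66.8 + 65.7 + 68.3 + 62.0)/6 = 65.2833
Deviations from mean: -6.8833, 5.2167, 1.5167, 0.4167, 3.0167, -3.2833
Numerator Σ_{t=1}^{5}(x_t−x̄)(x_{t+1}−x̄) = -36.0119
Denominator Σ(x_t−x̄)² = 96.9483
r_1 = -36.0119 / 96.9483 = -0.371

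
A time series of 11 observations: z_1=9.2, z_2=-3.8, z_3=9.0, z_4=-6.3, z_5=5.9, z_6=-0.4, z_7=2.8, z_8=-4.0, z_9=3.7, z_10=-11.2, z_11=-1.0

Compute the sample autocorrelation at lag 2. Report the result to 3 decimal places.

Mean z̄ = (9.2 − 3.8 + 9.0 − 6.3 + 5.9 − 0.4 + 2.8 − 4.0 + 3.7 − 11.2 − 1.0)/11 = 0.3545
Numerator Σ_{t=1}^{9}(z_t−z̄)(z_{t+2}−z̄) = 227.8950
Denominator Σ(z_t−z̄)² = 417.3273
r_2 = 227.8950 / 417.3273 = 0.546

0.546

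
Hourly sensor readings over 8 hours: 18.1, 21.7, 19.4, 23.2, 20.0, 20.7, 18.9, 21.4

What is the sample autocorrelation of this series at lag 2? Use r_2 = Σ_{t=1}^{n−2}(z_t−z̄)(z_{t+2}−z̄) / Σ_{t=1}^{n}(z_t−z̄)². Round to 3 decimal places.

Mean z̄ = (18.1 + 21.7 + 19.4 + 23.2 + 20.0 + 20.7 + 18.9 + 21.4)/8 = 20.4250
Deviations from mean: -2.3250, 1.2750, -1.0250, 2.7750, -0.4250, 0.2750, -1.5250, 0.9750
Numerator Σ_{t=1}^{6}(z_t−z̄)(z_{t+2}−z̄) = 8.0363
Denominator Σ(z_t−z̄)² = 19.3150
r_2 = 8.0363 / 19.3150 = 0.416

0.416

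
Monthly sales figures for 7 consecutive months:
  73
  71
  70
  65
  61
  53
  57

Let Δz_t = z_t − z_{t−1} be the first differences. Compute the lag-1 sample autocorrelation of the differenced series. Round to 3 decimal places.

-0.337

First differences Δz: -2, -1, -5, -4, -8, 4
Mean of differences = -2.6667
Numerator Σ(Δz_t−Δz̄)(Δz_{t+1}−Δz̄) = -28.1111
Denominator Σ(Δz_t−Δz̄)² = 83.3333
r_1(Δz) = -28.1111 / 83.3333 = -0.337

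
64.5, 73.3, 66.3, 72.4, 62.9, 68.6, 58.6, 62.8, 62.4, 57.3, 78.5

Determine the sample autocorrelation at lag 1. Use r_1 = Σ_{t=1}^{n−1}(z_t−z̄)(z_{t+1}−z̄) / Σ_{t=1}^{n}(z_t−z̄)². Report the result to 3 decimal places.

Mean z̄ = (64.5 + 73.3 + 66.3 + 72.4 + 62.9 + 68.6 + 58.6 + 62.8 + 62.4 + 57.3 + 78.5)/11 = 66.1455
Numerator Σ_{t=1}^{10}(z_t−z̄)(z_{t+1}−z̄) = -94.8639
Denominator Σ(z_t−z̄)² = 422.6273
r_1 = -94.8639 / 422.6273 = -0.224

-0.224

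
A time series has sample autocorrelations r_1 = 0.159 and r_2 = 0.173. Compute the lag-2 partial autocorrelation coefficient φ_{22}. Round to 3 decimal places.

0.152

φ_{22} = (r_2 − r_1²) / (1 − r_1²)
r_1² = (0.159)² = 0.025281
Numerator = 0.173 − 0.0253 = 0.1477; denominator = 1 − 0.0253 = 0.9747
φ_{22} = 0.1477 / 0.9747 = 0.152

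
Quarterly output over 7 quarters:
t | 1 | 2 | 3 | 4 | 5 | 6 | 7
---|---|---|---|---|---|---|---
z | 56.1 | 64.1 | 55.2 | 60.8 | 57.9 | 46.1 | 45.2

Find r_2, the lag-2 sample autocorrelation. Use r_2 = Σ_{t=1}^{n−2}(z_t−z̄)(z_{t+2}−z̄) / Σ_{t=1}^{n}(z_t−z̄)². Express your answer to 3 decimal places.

-0.090

Mean z̄ = (56.1 + 64.1 + 55.2 + 60.8 + 57.9 + 46.1 + 45.2)/7 = 55.0571
Numerator Σ_{t=1}^{5}(z_t−z̄)(z_{t+2}−z̄) = -26.9751
Denominator Σ(z_t−z̄)² = 301.3371
r_2 = -26.9751 / 301.3371 = -0.090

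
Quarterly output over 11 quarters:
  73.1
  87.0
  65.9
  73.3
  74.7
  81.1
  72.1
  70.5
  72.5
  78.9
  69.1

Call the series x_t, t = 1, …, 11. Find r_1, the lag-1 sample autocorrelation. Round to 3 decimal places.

-0.409

Mean x̄ = (73.1 + 87.0 + 65.9 + 73.3 + 74.7 + 81.1 + 72.1 + 70.5 + 72.5 + 78.9 + 69.1)/11 = 74.3818
Numerator Σ_{t=1}^{10}(x_t−x̄)(x_{t+1}−x̄) = -143.7640
Denominator Σ(x_t−x̄)² = 351.3364
r_1 = -143.7640 / 351.3364 = -0.409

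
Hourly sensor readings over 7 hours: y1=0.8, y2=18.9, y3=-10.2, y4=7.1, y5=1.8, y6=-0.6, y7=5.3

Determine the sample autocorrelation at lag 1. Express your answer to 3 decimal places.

-0.660

Mean ȳ = (0.8 + 18.9 − 10.2 + 7.1 + 1.8 − 0.6 + 5.3)/7 = 3.3000
Deviations from mean: -2.5000, 15.6000, -13.5000, 3.8000, -1.5000, -3.9000, 2.0000
Σ(y_t−ȳ)(y_{t+1}−ȳ) = (-39.0000) + (-210.6000) + (-51.3000) + (-5.7000) + (5.8500) + (-7.8000) = -308.5500
Denominator Σ(y_t−ȳ)² = 467.7600
r_1 = -308.5500 / 467.7600 = -0.660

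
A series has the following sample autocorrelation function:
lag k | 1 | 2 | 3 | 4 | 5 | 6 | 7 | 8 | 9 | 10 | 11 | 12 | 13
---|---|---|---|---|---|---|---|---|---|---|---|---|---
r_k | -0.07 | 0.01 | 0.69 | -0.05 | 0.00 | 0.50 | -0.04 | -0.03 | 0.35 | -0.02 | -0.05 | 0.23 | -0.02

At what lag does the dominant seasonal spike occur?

3

The largest autocorrelation is r_3 = 0.69, with weaker echoes at lags 6 (0.50), 9 (0.35) and 12 (0.23); the remaining lags stay at or below 0.01.
The dominant spike at lag 3 indicates a seasonal period of 3.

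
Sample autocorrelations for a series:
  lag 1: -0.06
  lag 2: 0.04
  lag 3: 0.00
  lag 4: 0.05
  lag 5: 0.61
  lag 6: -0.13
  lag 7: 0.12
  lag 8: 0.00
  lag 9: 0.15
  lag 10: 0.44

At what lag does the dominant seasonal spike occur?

The largest autocorrelation is r_5 = 0.61, with a weaker echo at lag 10 (0.44); the remaining lags stay at or below 0.15.
The dominant spike at lag 5 indicates a seasonal period of 5.

5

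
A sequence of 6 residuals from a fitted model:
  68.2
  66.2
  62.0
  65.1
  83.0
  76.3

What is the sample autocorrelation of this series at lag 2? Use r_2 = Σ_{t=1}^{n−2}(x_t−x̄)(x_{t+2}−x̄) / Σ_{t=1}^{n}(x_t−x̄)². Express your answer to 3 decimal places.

Mean x̄ = (68.2 + 66.2 + 62.0 + 65.1 + 83.0 + 76.3)/6 = 70.1333
Deviations from mean: -1.9333, -3.9333, -8.1333, -5.0333, 12.8667, 6.1667
Σ(x_t−x̄)(x_{t+2}−x̄) = (15.7244) + (19.7978) + (-104.6489) + (-31.0389) = -100.1656
Denominator Σ(x_t−x̄)² = 314.2733
r_2 = -100.1656 / 314.2733 = -0.319

-0.319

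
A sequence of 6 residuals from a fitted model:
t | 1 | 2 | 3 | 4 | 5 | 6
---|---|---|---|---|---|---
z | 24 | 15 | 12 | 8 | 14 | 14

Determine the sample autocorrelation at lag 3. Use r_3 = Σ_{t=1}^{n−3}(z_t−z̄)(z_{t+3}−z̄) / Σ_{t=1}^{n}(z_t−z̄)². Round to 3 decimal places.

Mean z̄ = (24 + 15 + 12 + 8 + 14 + 14)/6 = 14.5000
Σ(z_t−z̄)(z_{t+3}−z̄) = (-61.7500) + (-0.2500) + (1.2500) = -60.7500
Denominator Σ(z_t−z̄)² = 139.5000
r_3 = -60.7500 / 139.5000 = -0.435

-0.435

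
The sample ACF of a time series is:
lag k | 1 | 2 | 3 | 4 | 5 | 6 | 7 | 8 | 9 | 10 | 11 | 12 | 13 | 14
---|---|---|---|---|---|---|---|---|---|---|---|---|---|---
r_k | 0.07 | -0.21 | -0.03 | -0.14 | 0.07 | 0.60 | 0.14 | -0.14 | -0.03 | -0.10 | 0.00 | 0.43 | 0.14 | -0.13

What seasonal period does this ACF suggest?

6

The largest autocorrelation is r_6 = 0.60, with a weaker echo at lag 12 (0.43); the remaining lags stay at or below 0.14.
The dominant spike at lag 6 indicates a seasonal period of 6.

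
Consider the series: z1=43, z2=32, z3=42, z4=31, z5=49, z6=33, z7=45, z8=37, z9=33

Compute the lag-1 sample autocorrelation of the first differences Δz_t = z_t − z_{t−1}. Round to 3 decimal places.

-0.845

First differences Δz: -11, 10, -11, 18, -16, 12, -8, -4
Mean of differences = -1.2500
Numerator Σ(Δz_t−Δz̄)(Δz_{t+1}−Δz̄) = -957.3125
Denominator Σ(Δz_t−Δz̄)² = 1133.5000
r_1(Δz) = -957.3125 / 1133.5000 = -0.845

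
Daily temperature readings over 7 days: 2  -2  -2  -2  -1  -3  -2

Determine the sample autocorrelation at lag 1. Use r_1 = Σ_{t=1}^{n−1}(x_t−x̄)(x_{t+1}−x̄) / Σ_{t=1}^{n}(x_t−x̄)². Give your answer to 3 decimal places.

-0.084

Mean x̄ = (2 − 2 − 2 − 2 − 1 − 3 − 2)/7 = -1.4286
Deviations from mean: 3.4286, -0.5714, -0.5714, -0.5714, 0.4286, -1.5714, -0.5714
Numerator Σ_{t=1}^{6}(x_t−x̄)(x_{t+1}−x̄) = -1.3265
Denominator Σ(x_t−x̄)² = 15.7143
r_1 = -1.3265 / 15.7143 = -0.084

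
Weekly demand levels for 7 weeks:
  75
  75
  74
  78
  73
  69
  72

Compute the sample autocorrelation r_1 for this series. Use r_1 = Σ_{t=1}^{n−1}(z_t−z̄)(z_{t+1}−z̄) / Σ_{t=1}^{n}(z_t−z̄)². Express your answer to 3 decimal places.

0.245

Mean z̄ = (75 + 75 + 74 + 78 + 73 + 69 + 72)/7 = 73.7143
Deviations from mean: 1.2857, 1.2857, 0.2857, 4.2857, -0.7143, -4.7143, -1.7143
Numerator Σ_{t=1}^{6}(z_t−z̄)(z_{t+1}−z̄) = 11.6327
Denominator Σ(z_t−z̄)² = 47.4286
r_1 = 11.6327 / 47.4286 = 0.245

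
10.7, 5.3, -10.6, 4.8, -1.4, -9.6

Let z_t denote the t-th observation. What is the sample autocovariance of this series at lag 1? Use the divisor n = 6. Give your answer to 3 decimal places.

Mean z̄ = (10.7 + 5.3 − 10.6 + 4.8 − 1.4 − 9.6)/6 = -0.1333
Deviations: 10.8333, 5.4333, -10.4667, 4.9333, -1.2667, -9.4667
Σ_{t=1}^{5}(z_t−z̄)(z_{t+1}−z̄) = -43.9011
γ_1 = -43.9011 / 6 = -7.317

-7.317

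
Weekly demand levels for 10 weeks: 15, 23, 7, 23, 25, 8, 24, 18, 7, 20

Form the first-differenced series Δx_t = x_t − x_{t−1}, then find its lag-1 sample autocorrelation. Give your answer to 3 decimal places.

-0.568

First differences Δx: 8, -16, 16, 2, -17, 16, -6, -11, 13
Mean of differences = 0.5556
Numerator Σ(Δx_t−Δx̄)(Δx_{t+1}−Δx̄) = -822.4198
Denominator Σ(Δx_t−Δx̄)² = 1448.2222
r_1(Δx) = -822.4198 / 1448.2222 = -0.568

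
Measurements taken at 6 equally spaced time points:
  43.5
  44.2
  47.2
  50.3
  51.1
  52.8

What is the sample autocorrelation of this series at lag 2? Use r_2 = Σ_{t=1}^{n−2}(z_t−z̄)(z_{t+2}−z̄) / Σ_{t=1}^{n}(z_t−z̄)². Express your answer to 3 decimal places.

0.042

Mean z̄ = (43.5 + 44.2 + 47.2 + 50.3 + 51.1 + 52.8)/6 = 48.1833
Deviations from mean: -4.6833, -3.9833, -0.9833, 2.1167, 2.9167, 4.6167
Σ(z_t−z̄)(z_{t+2}−z̄) = (4.6053) + (-8.4314) + (-2.8681) + (9.7719) = 3.0778
Denominator Σ(z_t−z̄)² = 73.0683
r_2 = 3.0778 / 73.0683 = 0.042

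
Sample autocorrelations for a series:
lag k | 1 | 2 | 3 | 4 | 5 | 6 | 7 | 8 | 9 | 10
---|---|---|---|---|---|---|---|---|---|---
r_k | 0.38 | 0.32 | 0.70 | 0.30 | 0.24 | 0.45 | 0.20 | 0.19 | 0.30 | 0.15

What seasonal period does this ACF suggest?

3

The largest autocorrelation is r_3 = 0.70, with a weaker echo at lag 6 (0.45); the remaining lags stay at or below 0.38. The elevated value at lag 1 (0.38), dropping to 0.32 at lag 2, reflects decaying short-term dependence rather than seasonality.
The dominant spike at lag 3 indicates a seasonal period of 3.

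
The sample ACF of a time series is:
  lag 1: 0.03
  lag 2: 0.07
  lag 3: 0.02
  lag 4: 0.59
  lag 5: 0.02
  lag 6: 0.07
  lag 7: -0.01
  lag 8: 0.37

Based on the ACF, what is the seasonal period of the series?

The largest autocorrelation is r_4 = 0.59, with a weaker echo at lag 8 (0.37); the remaining lags stay at or below 0.07.
The dominant spike at lag 4 indicates a seasonal period of 4.

4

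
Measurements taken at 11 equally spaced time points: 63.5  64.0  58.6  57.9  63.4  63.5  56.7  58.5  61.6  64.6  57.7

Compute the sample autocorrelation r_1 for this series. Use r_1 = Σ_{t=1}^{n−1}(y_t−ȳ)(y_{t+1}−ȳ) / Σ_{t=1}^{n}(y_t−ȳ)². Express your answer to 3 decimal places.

-0.054

Mean ȳ = (63.5 + 64.0 + 58.6 + 57.9 + 63.4 + 63.5 + 56.7 + 58.5 + 61.6 + 64.6 + 57.7)/11 = 60.9091
Numerator Σ_{t=1}^{10}(y_t−ȳ)(y_{t+1}−ȳ) = -4.9464
Denominator Σ(y_t−ȳ)² = 91.4891
r_1 = -4.9464 / 91.4891 = -0.054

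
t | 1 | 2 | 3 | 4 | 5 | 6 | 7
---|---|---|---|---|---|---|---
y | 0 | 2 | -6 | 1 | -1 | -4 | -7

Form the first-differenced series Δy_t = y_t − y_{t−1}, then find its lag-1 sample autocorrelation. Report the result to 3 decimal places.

-0.607

First differences Δy: 2, -8, 7, -2, -3, -3
Mean of differences = -1.1667
Numerator Σ(Δy_t−Δȳ)(Δy_{t+1}−Δȳ) = -79.3611
Denominator Σ(Δy_t−Δȳ)² = 130.8333
r_1(Δy) = -79.3611 / 130.8333 = -0.607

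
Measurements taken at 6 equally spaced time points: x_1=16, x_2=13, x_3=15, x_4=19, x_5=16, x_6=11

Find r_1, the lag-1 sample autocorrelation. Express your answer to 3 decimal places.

-0.053

Mean x̄ = (16 + 13 + 15 + 19 + 16 + 11)/6 = 15.0000
Numerator Σ_{t=1}^{5}(x_t−x̄)(x_{t+1}−x̄) = -2.0000
Denominator Σ(x_t−x̄)² = 38.0000
r_1 = -2.0000 / 38.0000 = -0.053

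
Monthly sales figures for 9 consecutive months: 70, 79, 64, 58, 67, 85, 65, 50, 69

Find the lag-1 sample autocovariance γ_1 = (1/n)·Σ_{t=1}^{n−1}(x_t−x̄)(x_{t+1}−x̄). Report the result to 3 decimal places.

Mean x̄ = (70 + 79 + 64 + 58 + 67 + 85 + 65 + 50 + 69)/9 = 67.4444
Σ_{t=1}^{8}(x_t−x̄)(x_{t+1}−x̄) = -8.7531
γ_1 = -8.7531 / 9 = -0.973

-0.973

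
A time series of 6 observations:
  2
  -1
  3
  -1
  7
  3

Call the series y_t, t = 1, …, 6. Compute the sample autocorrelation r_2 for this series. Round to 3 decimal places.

0.252

Mean ȳ = (2 − 1 + 3 − 1 + 7 + 3)/6 = 2.1667
Σ(y_t−ȳ)(y_{t+2}−ȳ) = (-0.1389) + (10.0278) + (4.0278) + (-2.6389) = 11.2778
Denominator Σ(y_t−ȳ)² = 44.8333
r_2 = 11.2778 / 44.8333 = 0.252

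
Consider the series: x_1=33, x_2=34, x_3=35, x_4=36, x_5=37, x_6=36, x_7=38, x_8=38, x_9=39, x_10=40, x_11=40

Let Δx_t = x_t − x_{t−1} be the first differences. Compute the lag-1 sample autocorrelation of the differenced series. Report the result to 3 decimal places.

-0.605

First differences Δx: 1, 1, 1, 1, -1, 2, 0, 1, 1, 0
Mean of differences = 0.7000
Numerator Σ(Δx_t−Δx̄)(Δx_{t+1}−Δx̄) = -3.6900
Denominator Σ(Δx_t−Δx̄)² = 6.1000
r_1(Δx) = -3.6900 / 6.1000 = -0.605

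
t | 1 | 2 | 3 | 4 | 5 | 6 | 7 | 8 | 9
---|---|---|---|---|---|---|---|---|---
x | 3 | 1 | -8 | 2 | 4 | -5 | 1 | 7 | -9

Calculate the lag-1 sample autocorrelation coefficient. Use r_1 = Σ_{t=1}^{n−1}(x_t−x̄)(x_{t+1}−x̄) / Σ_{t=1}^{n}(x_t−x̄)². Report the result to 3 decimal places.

-0.376

Mean x̄ = (3 + 1 − 8 + 2 + 4 − 5 + 1 + 7 − 9)/9 = -0.4444
Numerator Σ_{t=1}^{8}(x_t−x̄)(x_{t+1}−x̄) = -93.3086
Denominator Σ(x_t−x̄)² = 248.2222
r_1 = -93.3086 / 248.2222 = -0.376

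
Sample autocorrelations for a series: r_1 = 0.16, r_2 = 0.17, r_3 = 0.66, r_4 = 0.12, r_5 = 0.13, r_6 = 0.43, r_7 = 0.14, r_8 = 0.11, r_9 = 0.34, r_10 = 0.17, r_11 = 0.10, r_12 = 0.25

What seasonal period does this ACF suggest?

3

The largest autocorrelation is r_3 = 0.66, with weaker echoes at lags 6 (0.43), 9 (0.34) and 12 (0.25); the remaining lags stay at or below 0.17.
The dominant spike at lag 3 indicates a seasonal period of 3.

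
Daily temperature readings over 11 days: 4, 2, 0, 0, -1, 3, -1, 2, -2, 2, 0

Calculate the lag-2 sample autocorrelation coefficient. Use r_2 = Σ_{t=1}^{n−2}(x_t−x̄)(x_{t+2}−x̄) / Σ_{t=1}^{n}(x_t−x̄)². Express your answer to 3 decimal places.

Mean x̄ = (4 + 2 + 0 + 0 − 1 + 3 − 1 + 2 − 2 + 2 + 0)/11 = 0.8182
Numerator Σ_{t=1}^{9}(x_t−x̄)(x_{t+2}−x̄) = 10.8430
Denominator Σ(x_t−x̄)² = 35.6364
r_2 = 10.8430 / 35.6364 = 0.304

0.304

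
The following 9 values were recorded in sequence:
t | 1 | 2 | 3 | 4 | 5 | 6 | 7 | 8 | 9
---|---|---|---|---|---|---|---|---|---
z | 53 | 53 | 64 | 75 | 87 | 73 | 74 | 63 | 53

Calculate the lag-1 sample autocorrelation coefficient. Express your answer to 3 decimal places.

Mean z̄ = (53 + 53 + 64 + 75 + 87 + 73 + 74 + 63 + 53)/9 = 66.1111
Numerator Σ_{t=1}^{8}(z_t−z̄)(z_{t+1}−z̄) = 580.9877
Denominator Σ(z_t−z̄)² = 1154.8889
r_1 = 580.9877 / 1154.8889 = 0.503

0.503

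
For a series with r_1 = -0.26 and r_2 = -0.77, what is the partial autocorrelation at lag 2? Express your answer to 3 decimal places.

φ_{22} = (r_2 − r_1²) / (1 − r_1²)
r_1² = (-0.26)² = 0.0676
Numerator = -0.77 − 0.0676 = -0.8376; denominator = 1 − 0.0676 = 0.9324
φ_{22} = -0.8376 / 0.9324 = -0.898

-0.898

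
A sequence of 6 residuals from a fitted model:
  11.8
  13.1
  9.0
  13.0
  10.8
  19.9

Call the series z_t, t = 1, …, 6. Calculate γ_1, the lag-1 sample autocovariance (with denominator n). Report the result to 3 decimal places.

Mean z̄ = (11.8 + 13.1 + 9.0 + 13.0 + 10.8 + 19.9)/6 = 12.9333
Deviations: -1.1333, 0.1667, -3.9333, 0.0667, -2.1333, 6.9667
Σ_{t=1}^{5}(z_t−z̄)(z_{t+1}−z̄) = -16.1111
γ_1 = -16.1111 / 6 = -2.685

-2.685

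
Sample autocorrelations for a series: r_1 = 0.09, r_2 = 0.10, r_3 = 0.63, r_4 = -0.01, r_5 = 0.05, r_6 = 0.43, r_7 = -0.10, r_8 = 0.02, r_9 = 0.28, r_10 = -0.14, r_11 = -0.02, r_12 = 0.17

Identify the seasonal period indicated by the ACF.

3

The largest autocorrelation is r_3 = 0.63, with weaker echoes at lags 6 (0.43), 9 (0.28) and 12 (0.17); the remaining lags stay at or below 0.10.
The dominant spike at lag 3 indicates a seasonal period of 3.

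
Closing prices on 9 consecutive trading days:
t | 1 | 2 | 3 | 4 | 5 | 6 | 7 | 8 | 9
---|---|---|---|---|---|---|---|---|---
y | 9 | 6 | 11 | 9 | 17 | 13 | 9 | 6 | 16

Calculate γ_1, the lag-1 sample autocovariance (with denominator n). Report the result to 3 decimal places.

Mean ȳ = (9 + 6 + 11 + 9 + 17 + 13 + 9 + 6 + 16)/9 = 10.6667
Σ_{t=1}^{8}(y_t−ȳ)(y_{t+1}−ȳ) = -11.1111
γ_1 = -11.1111 / 9 = -1.235

-1.235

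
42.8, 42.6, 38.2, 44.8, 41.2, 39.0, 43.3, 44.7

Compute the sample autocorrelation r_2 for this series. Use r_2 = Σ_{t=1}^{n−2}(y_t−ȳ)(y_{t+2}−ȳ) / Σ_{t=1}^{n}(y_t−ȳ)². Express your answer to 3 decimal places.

Mean ȳ = (42.8 + 42.6 + 38.2 + 44.8 + 41.2 + 39.0 + 43.3 + 44.7)/8 = 42.0750
Deviations from mean: 0.7250, 0.5250, -3.8750, 2.7250, -0.8750, -3.0750, 1.2250, 2.6250
Σ(y_t−ȳ)(y_{t+2}−ȳ) = (-2.8094) + (1.4306) + (3.3906) + (-8.3794) + (-1.0719) + (-8.0719) = -15.5113
Denominator Σ(y_t−ȳ)² = 41.8550
r_2 = -15.5113 / 41.8550 = -0.371

-0.371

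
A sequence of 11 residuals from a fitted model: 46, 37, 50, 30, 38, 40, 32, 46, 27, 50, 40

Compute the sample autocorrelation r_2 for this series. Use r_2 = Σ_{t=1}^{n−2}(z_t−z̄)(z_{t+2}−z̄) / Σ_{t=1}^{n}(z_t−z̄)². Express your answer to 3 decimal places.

Mean z̄ = (46 + 37 + 50 + 30 + 38 + 40 + 32 + 46 + 27 + 50 + 40)/11 = 39.6364
Numerator Σ_{t=1}^{9}(z_t−z̄)(z_{t+2}−z̄) = 243.5537
Denominator Σ(z_t−z̄)² = 616.5455
r_2 = 243.5537 / 616.5455 = 0.395

0.395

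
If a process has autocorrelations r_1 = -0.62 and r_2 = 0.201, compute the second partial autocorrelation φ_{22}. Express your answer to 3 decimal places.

-0.298

φ_{22} = (r_2 − r_1²) / (1 − r_1²)
r_1² = (-0.62)² = 0.3844
Numerator = 0.201 − 0.3844 = -0.1834; denominator = 1 − 0.3844 = 0.6156
φ_{22} = -0.1834 / 0.6156 = -0.298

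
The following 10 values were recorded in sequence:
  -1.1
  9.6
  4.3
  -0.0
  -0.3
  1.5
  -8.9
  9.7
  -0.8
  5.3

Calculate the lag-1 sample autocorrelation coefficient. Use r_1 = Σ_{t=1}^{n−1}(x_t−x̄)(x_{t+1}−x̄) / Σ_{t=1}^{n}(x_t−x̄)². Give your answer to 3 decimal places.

Mean x̄ = (-1.1 + 9.6 + 4.3 − 0.0 − 0.3 + 1.5 − 8.9 + 9.7 − 0.8 + 5.3)/10 = 1.9300
Numerator Σ_{t=1}^{9}(x_t−x̄)(x_{t+1}−x̄) = -114.2779
Denominator Σ(x_t−x̄)² = 278.9810
r_1 = -114.2779 / 278.9810 = -0.410

-0.410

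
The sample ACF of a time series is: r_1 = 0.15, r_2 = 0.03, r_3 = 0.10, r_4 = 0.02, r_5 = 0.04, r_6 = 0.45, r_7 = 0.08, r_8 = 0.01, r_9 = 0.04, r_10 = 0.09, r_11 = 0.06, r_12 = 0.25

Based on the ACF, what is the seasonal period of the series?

The largest autocorrelation is r_6 = 0.45, with a weaker echo at lag 12 (0.25); the remaining lags stay at or below 0.15.
The dominant spike at lag 6 indicates a seasonal period of 6.

6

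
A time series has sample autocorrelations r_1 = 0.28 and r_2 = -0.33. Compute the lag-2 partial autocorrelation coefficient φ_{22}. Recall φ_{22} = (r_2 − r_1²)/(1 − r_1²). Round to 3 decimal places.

φ_{22} = (r_2 − r_1²) / (1 − r_1²)
r_1² = (0.28)² = 0.0784
Numerator = -0.33 − 0.0784 = -0.4084; denominator = 1 − 0.0784 = 0.9216
φ_{22} = -0.4084 / 0.9216 = -0.443

-0.443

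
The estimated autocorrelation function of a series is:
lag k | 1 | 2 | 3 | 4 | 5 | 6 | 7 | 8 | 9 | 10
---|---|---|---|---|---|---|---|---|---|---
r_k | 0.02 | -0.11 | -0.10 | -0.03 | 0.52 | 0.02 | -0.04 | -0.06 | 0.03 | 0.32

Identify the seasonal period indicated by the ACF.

The largest autocorrelation is r_5 = 0.52, with a weaker echo at lag 10 (0.32); the remaining lags stay at or below 0.03.
The dominant spike at lag 5 indicates a seasonal period of 5.

5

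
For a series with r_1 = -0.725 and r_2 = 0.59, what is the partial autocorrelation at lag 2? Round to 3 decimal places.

φ_{22} = (r_2 − r_1²) / (1 − r_1²)
r_1² = (-0.725)² = 0.525625
Numerator = 0.59 − 0.5256 = 0.0644; denominator = 1 − 0.5256 = 0.4744
φ_{22} = 0.0644 / 0.4744 = 0.136

0.136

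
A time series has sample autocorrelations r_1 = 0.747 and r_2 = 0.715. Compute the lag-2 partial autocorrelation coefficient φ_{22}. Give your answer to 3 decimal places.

0.355

φ_{22} = (r_2 − r_1²) / (1 − r_1²)
r_1² = (0.747)² = 0.558009
Numerator = 0.715 − 0.5580 = 0.1570; denominator = 1 − 0.5580 = 0.4420
φ_{22} = 0.1570 / 0.4420 = 0.355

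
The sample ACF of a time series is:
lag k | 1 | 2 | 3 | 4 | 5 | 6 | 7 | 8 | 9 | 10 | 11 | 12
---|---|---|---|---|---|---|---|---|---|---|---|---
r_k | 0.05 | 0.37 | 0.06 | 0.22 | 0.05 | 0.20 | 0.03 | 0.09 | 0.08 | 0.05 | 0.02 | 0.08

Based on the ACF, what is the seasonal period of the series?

The largest autocorrelation is r_2 = 0.37, with weaker echoes at lags 4 (0.22) and 6 (0.20); the remaining lags stay at or below 0.09.
The dominant spike at lag 2 indicates a seasonal period of 2.

2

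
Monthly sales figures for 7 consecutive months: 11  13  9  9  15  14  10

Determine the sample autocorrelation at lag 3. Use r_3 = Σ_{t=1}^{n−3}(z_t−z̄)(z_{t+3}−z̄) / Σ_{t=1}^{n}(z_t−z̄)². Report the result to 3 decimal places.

Mean z̄ = (11 + 13 + 9 + 9 + 15 + 14 + 10)/7 = 11.5714
Σ(z_t−z̄)(z_{t+3}−z̄) = (1.4694) + (4.8980) + (-6.2449) + (4.0408) = 4.1633
Denominator Σ(z_t−z̄)² = 35.7143
r_3 = 4.1633 / 35.7143 = 0.117

0.117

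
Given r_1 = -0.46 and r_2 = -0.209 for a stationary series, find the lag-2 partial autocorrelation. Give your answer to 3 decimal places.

-0.533

φ_{22} = (r_2 − r_1²) / (1 − r_1²)
r_1² = (-0.46)² = 0.2116
Numerator = -0.209 − 0.2116 = -0.4206; denominator = 1 − 0.2116 = 0.7884
φ_{22} = -0.4206 / 0.7884 = -0.533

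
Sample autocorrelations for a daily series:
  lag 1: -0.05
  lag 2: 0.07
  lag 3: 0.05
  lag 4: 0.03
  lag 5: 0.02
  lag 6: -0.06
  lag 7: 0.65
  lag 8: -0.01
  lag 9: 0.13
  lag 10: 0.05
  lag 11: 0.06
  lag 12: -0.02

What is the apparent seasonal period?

The largest autocorrelation is r_7 = 0.65; the remaining lags stay at or below 0.13.
The dominant spike at lag 7 indicates a seasonal period of 7.

7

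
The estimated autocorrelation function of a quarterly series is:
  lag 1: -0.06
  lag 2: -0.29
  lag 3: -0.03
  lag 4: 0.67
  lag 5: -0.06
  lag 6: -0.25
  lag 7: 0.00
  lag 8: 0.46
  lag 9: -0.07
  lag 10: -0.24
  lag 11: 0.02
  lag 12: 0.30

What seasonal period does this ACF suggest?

The largest autocorrelation is r_4 = 0.67, with weaker echoes at lags 8 (0.46) and 12 (0.30); the remaining lags stay at or below 0.02.
The dominant spike at lag 4 indicates a seasonal period of 4.

4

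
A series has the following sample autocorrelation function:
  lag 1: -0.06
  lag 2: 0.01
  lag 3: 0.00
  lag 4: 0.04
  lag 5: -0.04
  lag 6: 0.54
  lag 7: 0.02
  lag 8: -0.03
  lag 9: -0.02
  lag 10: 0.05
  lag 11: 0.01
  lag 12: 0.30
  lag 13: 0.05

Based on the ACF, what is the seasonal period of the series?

The largest autocorrelation is r_6 = 0.54, with a weaker echo at lag 12 (0.30); the remaining lags stay at or below 0.05.
The dominant spike at lag 6 indicates a seasonal period of 6.

6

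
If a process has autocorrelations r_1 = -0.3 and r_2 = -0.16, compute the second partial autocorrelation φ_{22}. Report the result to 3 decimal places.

φ_{22} = (r_2 − r_1²) / (1 − r_1²)
r_1² = (-0.3)² = 0.09
Numerator = -0.16 − 0.0900 = -0.2500; denominator = 1 − 0.0900 = 0.9100
φ_{22} = -0.2500 / 0.9100 = -0.275

-0.275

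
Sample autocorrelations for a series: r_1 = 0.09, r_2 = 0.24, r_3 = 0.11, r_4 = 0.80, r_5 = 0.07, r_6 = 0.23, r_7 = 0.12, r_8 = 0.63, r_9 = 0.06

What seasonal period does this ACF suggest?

4

The largest autocorrelation is r_4 = 0.80, with a weaker echo at lag 8 (0.63); the remaining lags stay at or below 0.24.
The dominant spike at lag 4 indicates a seasonal period of 4.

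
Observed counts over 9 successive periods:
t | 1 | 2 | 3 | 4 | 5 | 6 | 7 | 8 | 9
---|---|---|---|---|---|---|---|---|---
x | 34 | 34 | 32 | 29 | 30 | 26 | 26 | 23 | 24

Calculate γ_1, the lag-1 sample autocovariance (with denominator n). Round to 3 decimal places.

10.321

Mean x̄ = (34 + 34 + 32 + 29 + 30 + 26 + 26 + 23 + 24)/9 = 28.6667
Σ_{t=1}^{8}(x_t−x̄)(x_{t+1}−x̄) = 92.8889
γ_1 = 92.8889 / 9 = 10.321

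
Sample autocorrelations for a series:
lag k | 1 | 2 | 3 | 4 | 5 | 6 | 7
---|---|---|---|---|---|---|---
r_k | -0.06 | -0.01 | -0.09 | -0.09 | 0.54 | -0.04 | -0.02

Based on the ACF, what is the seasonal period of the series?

The largest autocorrelation is r_5 = 0.54; the remaining lags stay at or below -0.01.
The dominant spike at lag 5 indicates a seasonal period of 5.

5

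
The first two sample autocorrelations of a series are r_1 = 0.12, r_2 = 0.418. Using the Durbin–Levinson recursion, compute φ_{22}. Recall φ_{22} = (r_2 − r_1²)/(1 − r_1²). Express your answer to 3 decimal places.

φ_{22} = (r_2 − r_1²) / (1 − r_1²)
r_1² = (0.12)² = 0.0144
Numerator = 0.418 − 0.0144 = 0.4036; denominator = 1 − 0.0144 = 0.9856
φ_{22} = 0.4036 / 0.9856 = 0.409

0.409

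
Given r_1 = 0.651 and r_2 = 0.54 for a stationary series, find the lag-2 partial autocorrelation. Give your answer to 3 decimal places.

φ_{22} = (r_2 − r_1²) / (1 − r_1²)
r_1² = (0.651)² = 0.423801
Numerator = 0.54 − 0.4238 = 0.1162; denominator = 1 − 0.4238 = 0.5762
φ_{22} = 0.1162 / 0.5762 = 0.202

0.202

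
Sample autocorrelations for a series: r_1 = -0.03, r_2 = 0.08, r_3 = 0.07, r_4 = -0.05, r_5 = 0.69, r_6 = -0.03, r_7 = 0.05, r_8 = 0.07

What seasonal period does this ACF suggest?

5

The largest autocorrelation is r_5 = 0.69; the remaining lags stay at or below 0.08.
The dominant spike at lag 5 indicates a seasonal period of 5.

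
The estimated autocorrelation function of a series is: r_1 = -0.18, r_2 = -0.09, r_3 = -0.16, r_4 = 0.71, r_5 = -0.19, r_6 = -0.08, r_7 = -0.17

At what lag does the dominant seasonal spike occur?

The largest autocorrelation is r_4 = 0.71; the remaining lags stay at or below -0.08.
The dominant spike at lag 4 indicates a seasonal period of 4.

4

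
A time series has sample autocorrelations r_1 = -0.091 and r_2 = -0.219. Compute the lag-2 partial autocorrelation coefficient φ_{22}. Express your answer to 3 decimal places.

φ_{22} = (r_2 − r_1²) / (1 − r_1²)
r_1² = (-0.091)² = 0.008281
Numerator = -0.219 − 0.0083 = -0.2273; denominator = 1 − 0.0083 = 0.9917
φ_{22} = -0.2273 / 0.9917 = -0.229

-0.229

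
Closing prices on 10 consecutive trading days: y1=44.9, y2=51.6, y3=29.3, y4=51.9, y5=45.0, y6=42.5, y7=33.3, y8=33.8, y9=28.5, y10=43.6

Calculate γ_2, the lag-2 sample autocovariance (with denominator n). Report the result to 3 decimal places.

6.905

Mean ȳ = (44.9 + 51.6 + 29.3 + 51.9 + 45.0 + 42.5 + 33.3 + 33.8 + 28.5 + 43.6)/10 = 40.4400
Σ_{t=1}^{8}(y_t−ȳ)(y_{t+2}−ȳ) = 69.0508
γ_2 = 69.0508 / 10 = 6.905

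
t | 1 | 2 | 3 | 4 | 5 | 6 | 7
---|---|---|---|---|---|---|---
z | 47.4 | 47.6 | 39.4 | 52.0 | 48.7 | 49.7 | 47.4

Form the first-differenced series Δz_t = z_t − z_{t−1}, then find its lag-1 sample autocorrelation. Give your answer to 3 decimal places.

-0.626

First differences Δz: 0.2, -8.2, 12.6, -3.3, 1.0, -2.3
Mean of differences = 0.0000
Numerator Σ(Δz_t−Δz̄)(Δz_{t+1}−Δz̄) = -152.1400
Denominator Σ(Δz_t−Δz̄)² = 243.2200
r_1(Δz) = -152.1400 / 243.2200 = -0.626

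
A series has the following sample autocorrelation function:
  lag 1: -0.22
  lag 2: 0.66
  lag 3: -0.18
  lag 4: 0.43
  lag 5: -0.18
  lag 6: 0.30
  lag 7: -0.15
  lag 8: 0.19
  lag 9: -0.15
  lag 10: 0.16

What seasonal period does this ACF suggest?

2

The largest autocorrelation is r_2 = 0.66, with weaker echoes at lags 4 (0.43), 6 (0.30), 8 (0.19) and 10 (0.16); the remaining lags stay at or below -0.15.
The dominant spike at lag 2 indicates a seasonal period of 2.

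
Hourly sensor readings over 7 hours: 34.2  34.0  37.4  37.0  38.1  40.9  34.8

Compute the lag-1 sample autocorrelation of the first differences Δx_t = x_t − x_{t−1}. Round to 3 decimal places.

First differences Δx: -0.2, 3.4, -0.4, 1.1, 2.8, -6.1
Mean of differences = 0.1000
Numerator Σ(Δx_t−Δx̄)(Δx_{t+1}−Δx̄) = -17.1800
Denominator Σ(Δx_t−Δx̄)² = 57.9600
r_1(Δx) = -17.1800 / 57.9600 = -0.296

-0.296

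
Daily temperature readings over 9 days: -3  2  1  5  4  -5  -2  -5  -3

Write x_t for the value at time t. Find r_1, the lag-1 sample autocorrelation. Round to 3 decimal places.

0.312

Mean x̄ = (-3 + 2 + 1 + 5 + 4 − 5 − 2 − 5 − 3)/9 = -0.6667
Numerator Σ_{t=1}^{8}(x_t−x̄)(x_{t+1}−x̄) = 35.5556
Denominator Σ(x_t−x̄)² = 114.0000
r_1 = 35.5556 / 114.0000 = 0.312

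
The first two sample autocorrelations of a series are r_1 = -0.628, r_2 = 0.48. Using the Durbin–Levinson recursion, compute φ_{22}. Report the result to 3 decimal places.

0.141

φ_{22} = (r_2 − r_1²) / (1 − r_1²)
r_1² = (-0.628)² = 0.394384
Numerator = 0.48 − 0.3944 = 0.0856; denominator = 1 − 0.3944 = 0.6056
φ_{22} = 0.0856 / 0.6056 = 0.141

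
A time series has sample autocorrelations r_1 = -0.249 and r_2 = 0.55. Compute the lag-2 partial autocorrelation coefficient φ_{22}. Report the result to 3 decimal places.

φ_{22} = (r_2 − r_1²) / (1 − r_1²)
r_1² = (-0.249)² = 0.062001
Numerator = 0.55 − 0.0620 = 0.4880; denominator = 1 − 0.0620 = 0.9380
φ_{22} = 0.4880 / 0.9380 = 0.520

0.520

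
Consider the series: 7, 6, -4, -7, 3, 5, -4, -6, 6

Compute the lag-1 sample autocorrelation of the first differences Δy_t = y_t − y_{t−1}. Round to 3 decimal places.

First differences Δy: -1, -10, -3, 10, 2, -9, -2, 12
Mean of differences = -0.1250
Numerator Σ(Δy_t−Δȳ)(Δy_{t+1}−Δȳ) = 4.4844
Denominator Σ(Δy_t−Δȳ)² = 442.8750
r_1(Δy) = 4.4844 / 442.8750 = 0.010

0.010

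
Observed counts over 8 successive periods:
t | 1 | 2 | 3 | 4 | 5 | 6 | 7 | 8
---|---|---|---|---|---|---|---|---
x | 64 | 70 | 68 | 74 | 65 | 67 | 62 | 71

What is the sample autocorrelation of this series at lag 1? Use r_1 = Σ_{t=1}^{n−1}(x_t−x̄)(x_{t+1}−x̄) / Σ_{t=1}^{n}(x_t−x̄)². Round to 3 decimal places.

-0.327

Mean x̄ = (64 + 70 + 68 + 74 + 65 + 67 + 62 + 71)/8 = 67.6250
Σ(x_t−x̄)(x_{t+1}−x̄) = (-8.6094) + (0.8906) + (2.3906) + (-16.7344) + (1.6406) + (3.5156) + (-18.9844) = -35.8906
Denominator Σ(x_t−x̄)² = 109.8750
r_1 = -35.8906 / 109.8750 = -0.327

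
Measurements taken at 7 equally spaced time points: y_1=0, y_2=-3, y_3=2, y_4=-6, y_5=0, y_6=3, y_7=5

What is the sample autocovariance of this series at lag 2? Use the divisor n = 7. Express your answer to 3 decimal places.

Mean ȳ = (0 − 3 + 2 − 6 + 0 + 3 + 5)/7 = 0.1429
Σ_{t=1}^{5}(y_t−ȳ)(y_{t+2}−ȳ) = 0.5306
γ_2 = 0.5306 / 7 = 0.076

0.076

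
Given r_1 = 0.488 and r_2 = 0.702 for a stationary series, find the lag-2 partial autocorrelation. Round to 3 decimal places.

0.609

φ_{22} = (r_2 − r_1²) / (1 − r_1²)
r_1² = (0.488)² = 0.238144
Numerator = 0.702 − 0.2381 = 0.4639; denominator = 1 − 0.2381 = 0.7619
φ_{22} = 0.4639 / 0.7619 = 0.609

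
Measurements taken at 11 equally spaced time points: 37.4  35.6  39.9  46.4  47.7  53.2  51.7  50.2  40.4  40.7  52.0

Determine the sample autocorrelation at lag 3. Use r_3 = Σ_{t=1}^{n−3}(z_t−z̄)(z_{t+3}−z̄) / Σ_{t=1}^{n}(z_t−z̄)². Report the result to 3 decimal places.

Mean z̄ = (37.4 + 35.6 + 39.9 + 46.4 + 47.7 + 53.2 + 51.7 + 50.2 + 40.4 + 40.7 + 52.0)/11 = 45.0182
Numerator Σ_{t=1}^{8}(z_t−z̄)(z_{t+3}−z̄) = -84.9910
Denominator Σ(z_t−z̄)² = 409.1964
r_3 = -84.9910 / 409.1964 = -0.208

-0.208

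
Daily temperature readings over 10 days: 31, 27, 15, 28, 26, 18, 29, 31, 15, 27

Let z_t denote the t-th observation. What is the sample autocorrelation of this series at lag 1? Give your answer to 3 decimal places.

-0.365

Mean z̄ = (31 + 27 + 15 + 28 + 26 + 18 + 29 + 31 + 15 + 27)/10 = 24.7000
Numerator Σ_{t=1}^{9}(z_t−z̄)(z_{t+1}−z̄) = -129.3900
Denominator Σ(z_t−z̄)² = 354.1000
r_1 = -129.3900 / 354.1000 = -0.365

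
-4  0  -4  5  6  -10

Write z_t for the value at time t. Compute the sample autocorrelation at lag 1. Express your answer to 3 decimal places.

Mean z̄ = (-4 + 0 − 4 + 5 + 6 − 10)/6 = -1.1667
Deviations from mean: -2.8333, 1.1667, -2.8333, 6.1667, 7.1667, -8.8333
Σ(z_t−z̄)(z_{t+1}−z̄) = (-3.3056) + (-3.3056) + (-17.4722) + (44.1944) + (-63.3056) = -43.1944
Denominator Σ(z_t−z̄)² = 184.8333
r_1 = -43.1944 / 184.8333 = -0.234

-0.234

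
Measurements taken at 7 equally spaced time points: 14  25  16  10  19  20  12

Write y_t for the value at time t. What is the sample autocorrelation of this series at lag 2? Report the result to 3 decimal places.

Mean ȳ = (14 + 25 + 16 + 10 + 19 + 20 + 12)/7 = 16.5714
Σ(y_t−ȳ)(y_{t+2}−ȳ) = (1.4694) + (-55.3878) + (-1.3878) + (-22.5306) + (-11.1020) = -88.9388
Denominator Σ(y_t−ȳ)² = 159.7143
r_2 = -88.9388 / 159.7143 = -0.557

-0.557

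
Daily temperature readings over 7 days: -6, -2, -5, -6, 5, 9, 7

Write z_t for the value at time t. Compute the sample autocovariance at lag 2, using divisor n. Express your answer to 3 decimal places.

-0.064

Mean z̄ = (-6 − 2 − 5 − 6 + 5 + 9 + 7)/7 = 0.2857
Deviations: -6.2857, -2.2857, -5.2857, -6.2857, 4.7143, 8.7143, 6.7143
Σ_{t=1}^{5}(z_t−z̄)(z_{t+2}−z̄) = -0.4490
γ_2 = -0.4490 / 7 = -0.064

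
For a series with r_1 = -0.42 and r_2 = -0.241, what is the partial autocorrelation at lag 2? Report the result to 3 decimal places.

-0.507

φ_{22} = (r_2 − r_1²) / (1 − r_1²)
r_1² = (-0.42)² = 0.1764
Numerator = -0.241 − 0.1764 = -0.4174; denominator = 1 − 0.1764 = 0.8236
φ_{22} = -0.4174 / 0.8236 = -0.507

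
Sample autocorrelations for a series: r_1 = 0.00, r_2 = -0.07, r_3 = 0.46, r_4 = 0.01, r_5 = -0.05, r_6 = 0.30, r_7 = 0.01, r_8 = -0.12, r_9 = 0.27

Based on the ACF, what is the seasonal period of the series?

The largest autocorrelation is r_3 = 0.46, with weaker echoes at lags 6 (0.30) and 9 (0.27); the remaining lags stay at or below 0.01.
The dominant spike at lag 3 indicates a seasonal period of 3.

3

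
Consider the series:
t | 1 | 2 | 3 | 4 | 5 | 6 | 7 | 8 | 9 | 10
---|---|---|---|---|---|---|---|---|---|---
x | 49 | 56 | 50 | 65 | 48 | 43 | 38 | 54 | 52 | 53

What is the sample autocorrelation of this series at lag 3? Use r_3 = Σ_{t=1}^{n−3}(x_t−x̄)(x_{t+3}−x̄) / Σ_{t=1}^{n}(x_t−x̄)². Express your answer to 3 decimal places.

-0.544

Mean x̄ = (49 + 56 + 50 + 65 + 48 + 43 + 38 + 54 + 52 + 53)/10 = 50.8000
Σ(x_t−x̄)(x_{t+3}−x̄) = (-25.5600) + (-14.5600) + (6.2400) + (-181.7600) + (-8.9600) + (-9.3600) + (-28.1600) = -262.1200
Denominator Σ(x_t−x̄)² = 481.6000
r_3 = -262.1200 / 481.6000 = -0.544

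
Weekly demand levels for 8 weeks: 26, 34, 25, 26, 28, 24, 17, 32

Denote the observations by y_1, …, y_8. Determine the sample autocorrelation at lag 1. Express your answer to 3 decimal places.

Mean ȳ = (26 + 34 + 25 + 26 + 28 + 24 + 17 + 32)/8 = 26.5000
Deviations from mean: -0.5000, 7.5000, -1.5000, -0.5000, 1.5000, -2.5000, -9.5000, 5.5000
Numerator Σ_{t=1}^{7}(y_t−ȳ)(y_{t+1}−ȳ) = -47.2500
Denominator Σ(y_t−ȳ)² = 188.0000
r_1 = -47.2500 / 188.0000 = -0.251

-0.251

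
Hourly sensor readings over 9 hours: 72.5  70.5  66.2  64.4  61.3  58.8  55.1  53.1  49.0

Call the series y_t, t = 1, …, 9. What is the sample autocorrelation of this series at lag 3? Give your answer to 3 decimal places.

Mean ȳ = (72.5 + 70.5 + 66.2 + 64.4 + 61.3 + 58.8 + 55.1 + 53.1 + 49.0)/9 = 61.2111
Σ(y_t−ȳ)(y_{t+3}−ȳ) = (35.9990) + (0.8257) + (-12.0288) + (-19.4877) + (-0.7210) + (29.4423) = 34.0296
Denominator Σ(y_t−ȳ)² = 506.8489
r_3 = 34.0296 / 506.8489 = 0.067

0.067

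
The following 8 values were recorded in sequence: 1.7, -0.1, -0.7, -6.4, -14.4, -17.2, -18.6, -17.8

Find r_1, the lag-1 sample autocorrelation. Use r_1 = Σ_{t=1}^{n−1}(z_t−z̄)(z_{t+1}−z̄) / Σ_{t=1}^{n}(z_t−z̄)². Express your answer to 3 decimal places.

0.717

Mean z̄ = (1.7 − 0.1 − 0.7 − 6.4 − 14.4 − 17.2 − 18.6 − 17.8)/8 = -9.1875
Σ(z_t−z̄)(z_{t+1}−z̄) = (98.9402) + (77.1302) + (23.6589) + (-14.5298) + (41.7652) + (75.4177) + (81.0652) = 383.4473
Denominator Σ(z_t−z̄)² = 535.0688
r_1 = 383.4473 / 535.0688 = 0.717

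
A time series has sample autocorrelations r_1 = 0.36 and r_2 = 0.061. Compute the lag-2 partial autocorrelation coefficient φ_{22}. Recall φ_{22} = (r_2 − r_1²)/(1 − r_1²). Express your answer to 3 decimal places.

φ_{22} = (r_2 − r_1²) / (1 − r_1²)
r_1² = (0.36)² = 0.1296
Numerator = 0.061 − 0.1296 = -0.0686; denominator = 1 − 0.1296 = 0.8704
φ_{22} = -0.0686 / 0.8704 = -0.079

-0.079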